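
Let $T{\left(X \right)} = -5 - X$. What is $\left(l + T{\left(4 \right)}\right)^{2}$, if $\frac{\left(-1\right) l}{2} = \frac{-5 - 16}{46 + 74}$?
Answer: $\frac{29929}{400} \approx 74.823$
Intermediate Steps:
$l = \frac{7}{20}$ ($l = - 2 \frac{-5 - 16}{46 + 74} = - 2 \left(- \frac{21}{120}\right) = - 2 \left(\left(-21\right) \frac{1}{120}\right) = \left(-2\right) \left(- \frac{7}{40}\right) = \frac{7}{20} \approx 0.35$)
$\left(l + T{\left(4 \right)}\right)^{2} = \left(\frac{7}{20} - 9\right)^{2} = \left(- \frac{173}{20}\right)^{2} = \frac{29929}{400}$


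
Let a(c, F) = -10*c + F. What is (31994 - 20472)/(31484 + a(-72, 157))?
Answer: 1646/4623 ≈ 0.35605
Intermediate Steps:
a(c, F) = F - 10*c
(31994 - 20472)/(31484 + a(-72, 157)) = (31994 - 20472)/(31484 + (157 - 10*(-72))) = 11522/(31484 + (157 + 720)) = 11522/(31484 + 877) = 11522/32361 = 11522*(1/32361) = 1646/4623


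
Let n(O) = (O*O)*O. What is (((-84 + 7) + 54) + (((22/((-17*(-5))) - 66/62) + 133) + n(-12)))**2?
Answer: 18194942395809/6943225 ≈ 2.6205e+6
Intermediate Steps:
n(O) = O**3 (n(O) = O**2*O = O**3)
(((-84 + 7) + 54) + (((22/((-17*(-5))) - 66/62) + 133) + n(-12)))**2 = (((-84 + 7) + 54) + (((22/((-17*(-5))) - 66/62) + 133) + (-12)**3))**2 = ((-77 + 54) + (((22/85 - 66*1/62) + 133) - 1728))**2 = (-23 + (((22*(1/85) - 33/31) + 133) - 1728))**2 = (-23 + (((22/85 - 33/31) + 133) - 1728))**2 = (-23 + ((-2123/2635 + 133) - 1728))**2 = (-23 + (348332/2635 - 1728))**2 = (-23 - 4204948/2635)**2 = (-4265553/2635)**2 = 18194942395809/6943225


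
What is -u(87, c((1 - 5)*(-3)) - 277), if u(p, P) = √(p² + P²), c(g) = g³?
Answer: -√2112970 ≈ -1453.6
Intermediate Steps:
u(p, P) = √(P² + p²)
-u(87, c((1 - 5)*(-3)) - 277) = -√((((1 - 5)*(-3))³ - 277)² + 87²) = -√(((-4*(-3))³ - 277)² + 7569) = -√((12³ - 277)² + 7569) = -√((1728 - 277)² + 7569) = -√(1451² + 7569) = -√(2105401 + 7569) = -√2112970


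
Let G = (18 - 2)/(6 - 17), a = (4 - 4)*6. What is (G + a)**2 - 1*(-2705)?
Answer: 327561/121 ≈ 2707.1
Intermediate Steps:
a = 0 (a = 0*6 = 0)
G = -16/11 (G = 16/(-11) = 16*(-1/11) = -16/11 ≈ -1.4545)
(G + a)**2 - 1*(-2705) = (-16/11 + 0)**2 - 1*(-2705) = (-16/11)**2 + 2705 = 256/121 + 2705 = 327561/121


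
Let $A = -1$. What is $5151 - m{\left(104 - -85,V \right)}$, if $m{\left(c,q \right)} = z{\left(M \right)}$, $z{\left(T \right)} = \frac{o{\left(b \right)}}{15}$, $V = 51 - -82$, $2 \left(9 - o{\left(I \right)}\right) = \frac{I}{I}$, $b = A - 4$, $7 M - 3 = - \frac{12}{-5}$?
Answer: $\frac{154513}{30} \approx 5150.4$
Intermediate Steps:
$M = \frac{27}{35}$ ($M = \frac{3}{7} + \frac{\left(-12\right) \frac{1}{-5}}{7} = \frac{3}{7} + \frac{\left(-12\right) \left(- \frac{1}{5}\right)}{7} = \frac{3}{7} + \frac{1}{7} \cdot \frac{12}{5} = \frac{3}{7} + \frac{12}{35} = \frac{27}{35} \approx 0.77143$)
$b = -5$ ($b = -1 - 4 = -5$)
$o{\left(I \right)} = \frac{17}{2}$ ($o{\left(I \right)} = 9 - \frac{I \frac{1}{I}}{2} = 9 - \frac{1}{2} = \frac{17}{2}$)
$V = 133$ ($V = 51 + 82 = 133$)
$z{\left(T \right)} = \frac{17}{30}$ ($z{\left(T \right)} = \frac{17}{2 \cdot 15} = \frac{17}{2} \cdot \frac{1}{15} = \frac{17}{30}$)
$m{\left(c,q \right)} = \frac{17}{30}$
$5151 - m{\left(104 - -85,V \right)} = 5151 - \frac{17}{30} = \frac{154513}{30}$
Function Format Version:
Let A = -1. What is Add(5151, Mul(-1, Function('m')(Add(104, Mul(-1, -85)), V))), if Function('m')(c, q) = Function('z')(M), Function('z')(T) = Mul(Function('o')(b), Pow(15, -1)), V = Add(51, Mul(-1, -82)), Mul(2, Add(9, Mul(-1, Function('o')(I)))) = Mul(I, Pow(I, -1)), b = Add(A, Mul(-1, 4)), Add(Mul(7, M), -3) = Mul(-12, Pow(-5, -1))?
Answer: Rational(154513, 30) ≈ 5150.4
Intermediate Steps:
M = Rational(27, 35) (M = Add(Rational(3, 7), Mul(Rational(1, 7), Mul(-12, Pow(-5, -1)))) = Add(Rational(3, 7), Mul(Rational(1, 7), Mul(-12, Rational(-1, 5)))) = Add(Rational(3, 7), Mul(Rational(1, 7), Rational(12, 5))) = Add(Rational(3, 7), Rational(12, 35)) = Rational(27, 35) ≈ 0.77143)
b = -5 (b = Add(-1, Mul(-1, 4)) = Add(-1, -4) = -5)
Function('o')(I) = Rational(17, 2) (Function('o')(I) = Add(9, Mul(Rational(-1, 2), Mul(I, Pow(I, -1)))) = Add(9, Mul(Rational(-1, 2), 1)) = Add(9, Rational(-1, 2)) = Rational(17, 2))
V = 133 (V = Add(51, 82) = 133)
Function('z')(T) = Rational(17, 30) (Function('z')(T) = Mul(Rational(17, 2), Pow(15, -1)) = Mul(Rational(17, 2), Rational(1, 15)) = Rational(17, 30))
Function('m')(c, q) = Rational(17, 30)
Add(5151, Mul(-1, Function('m')(Add(104, Mul(-1, -85)), V))) = Add(5151, Mul(-1, Rational(17, 30))) = Add(5151, Rational(-17, 30)) = Rational(154513, 30)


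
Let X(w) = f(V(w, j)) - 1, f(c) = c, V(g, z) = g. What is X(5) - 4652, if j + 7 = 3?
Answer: -4648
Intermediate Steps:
j = -4 (j = -7 + 3 = -4)
X(w) = -1 + w (X(w) = w - 1 = -1 + w)
X(5) - 4652 = (-1 + 5) - 4652 = 4 - 4652 = -4648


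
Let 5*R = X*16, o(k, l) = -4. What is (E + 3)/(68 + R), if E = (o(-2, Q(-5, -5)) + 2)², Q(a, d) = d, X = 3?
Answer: 35/388 ≈ 0.090206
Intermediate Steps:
R = 48/5 (R = (3*16)/5 = (⅕)*48 = 48/5 ≈ 9.6000)
E = 4 (E = (-4 + 2)² = (-2)² = 4)
(E + 3)/(68 + R) = (4 + 3)/(68 + 48/5) = 7/(388/5) = 7*(5/388) = 35/388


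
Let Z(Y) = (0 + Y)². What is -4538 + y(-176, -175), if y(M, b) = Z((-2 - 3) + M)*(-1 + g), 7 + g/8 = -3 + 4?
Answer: -1609827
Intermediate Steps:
Z(Y) = Y²
g = -48 (g = -56 + 8*(-3 + 4) = -56 + 8*1 = -56 + 8 = -48)
y(M, b) = -49*(-5 + M)² (y(M, b) = ((-2 - 3) + M)²*(-1 - 48) = (-5 + M)²*(-49) = -49*(-5 + M)²)
-4538 + y(-176, -175) = -4538 - 49*(-5 - 176)² = -4538 - 49*(-181)² = -4538 - 49*32761 = -4538 - 1605289 = -1609827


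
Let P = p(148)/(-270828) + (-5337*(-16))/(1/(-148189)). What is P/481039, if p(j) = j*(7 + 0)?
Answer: -856774878543475/32569707573 ≈ -26306.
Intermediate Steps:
p(j) = 7*j (p(j) = j*7 = 7*j)
P = -856774878543475/67707 (P = (7*148)/(-270828) + (-5337*(-16))/(1/(-148189)) = 1036*(-1/270828) + 85392/(-1/148189) = -259/67707 + 85392*(-148189) = -259/67707 - 12654155088 = -856774878543475/67707 ≈ -1.2654e+10)
P/481039 = -856774878543475/67707/481039 = -856774878543475/67707*1/481039 = -856774878543475/32569707573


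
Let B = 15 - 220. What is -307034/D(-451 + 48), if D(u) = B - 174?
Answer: 307034/379 ≈ 810.12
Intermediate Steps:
B = -205
D(u) = -379 (D(u) = -205 - 174 = -379)
-307034/D(-451 + 48) = -307034/(-379) = -307034*(-1/379) = 307034/379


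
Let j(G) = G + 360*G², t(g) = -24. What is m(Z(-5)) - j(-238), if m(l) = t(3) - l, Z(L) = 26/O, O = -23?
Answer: -469007372/23 ≈ -2.0392e+7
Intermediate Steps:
Z(L) = -26/23 (Z(L) = 26/(-23) = 26*(-1/23) = -26/23)
m(l) = -24 - l
m(Z(-5)) - j(-238) = (-24 - 1*(-26/23)) - (-238)*(1 + 360*(-238)) = (-24 + 26/23) - (-238)*(1 - 85680) = -526/23 - (-238)*(-85679) = -526/23 - 1*20391602 = -526/23 - 20391602 = -469007372/23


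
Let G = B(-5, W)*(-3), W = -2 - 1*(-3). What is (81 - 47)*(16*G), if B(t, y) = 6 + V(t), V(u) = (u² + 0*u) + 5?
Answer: -58752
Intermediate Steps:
W = 1 (W = -2 + 3 = 1)
V(u) = 5 + u² (V(u) = (u² + 0) + 5 = u² + 5 = 5 + u²)
B(t, y) = 11 + t² (B(t, y) = 6 + (5 + t²) = 11 + t²)
G = -108 (G = (11 + (-5)²)*(-3) = (11 + 25)*(-3) = 36*(-3) = -108)
(81 - 47)*(16*G) = (81 - 47)*(16*(-108)) = 34*(-1728) = -58752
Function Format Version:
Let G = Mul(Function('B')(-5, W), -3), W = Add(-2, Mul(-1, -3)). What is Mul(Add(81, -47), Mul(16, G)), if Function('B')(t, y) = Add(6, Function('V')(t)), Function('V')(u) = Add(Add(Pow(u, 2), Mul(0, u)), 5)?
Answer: -58752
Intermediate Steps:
W = 1 (W = Add(-2, 3) = 1)
Function('V')(u) = Add(5, Pow(u, 2)) (Function('V')(u) = Add(Add(Pow(u, 2), 0), 5) = Add(Pow(u, 2), 5) = Add(5, Pow(u, 2)))
Function('B')(t, y) = Add(11, Pow(t, 2)) (Function('B')(t, y) = Add(6, Add(5, Pow(t, 2))) = Add(11, Pow(t, 2)))
G = -108 (G = Mul(Add(11, Pow(-5, 2)), -3) = Mul(Add(11, 25), -3) = Mul(36, -3) = -108)
Mul(Add(81, -47), Mul(16, G)) = Mul(Add(81, -47), Mul(16, -108)) = Mul(34, -1728) = -58752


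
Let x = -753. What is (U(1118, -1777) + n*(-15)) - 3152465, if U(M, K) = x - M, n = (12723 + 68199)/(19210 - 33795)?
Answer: -9200955346/2917 ≈ -3.1543e+6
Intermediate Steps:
n = -80922/14585 (n = 80922/(-14585) = 80922*(-1/14585) = -80922/14585 ≈ -5.5483)
U(M, K) = -753 - M
(U(1118, -1777) + n*(-15)) - 3152465 = ((-753 - 1*1118) - 80922/14585*(-15)) - 3152465 = ((-753 - 1118) + 242766/2917) - 3152465 = (-1871 + 242766/2917) - 3152465 = -5214941/2917 - 3152465 = -9200955346/2917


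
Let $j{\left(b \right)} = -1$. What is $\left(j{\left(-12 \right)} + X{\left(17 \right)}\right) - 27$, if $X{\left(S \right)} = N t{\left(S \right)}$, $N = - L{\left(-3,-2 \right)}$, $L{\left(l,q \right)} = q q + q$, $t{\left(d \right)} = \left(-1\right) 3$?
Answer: $-22$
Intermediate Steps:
$t{\left(d \right)} = -3$
$L{\left(l,q \right)} = q + q^{2}$ ($L{\left(l,q \right)} = q^{2} + q = q + q^{2}$)
$N = -2$ ($N = - \left(-2\right) \left(1 - 2\right) = - \left(-2\right) \left(-1\right) = \left(-1\right) 2 = -2$)
$X{\left(S \right)} = 6$ ($X{\left(S \right)} = \left(-2\right) \left(-3\right) = 6$)
$\left(j{\left(-12 \right)} + X{\left(17 \right)}\right) - 27 = \left(-1 + 6\right) - 27 = 5 - 27 = -22$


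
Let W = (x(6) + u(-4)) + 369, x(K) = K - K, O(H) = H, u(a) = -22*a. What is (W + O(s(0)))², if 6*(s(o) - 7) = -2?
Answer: 1934881/9 ≈ 2.1499e+5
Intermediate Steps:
s(o) = 20/3 (s(o) = 7 + (⅙)*(-2) = 7 - ⅓ = 20/3)
x(K) = 0
W = 457 (W = (0 - 22*(-4)) + 369 = (0 + 88) + 369 = 88 + 369 = 457)
(W + O(s(0)))² = (457 + 20/3)² = (1391/3)² = 1934881/9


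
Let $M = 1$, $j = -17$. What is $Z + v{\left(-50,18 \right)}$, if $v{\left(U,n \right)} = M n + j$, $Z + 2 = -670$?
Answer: $-671$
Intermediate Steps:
$Z = -672$ ($Z = -2 - 670 = -672$)
$v{\left(U,n \right)} = -17 + n$ ($v{\left(U,n \right)} = 1 n - 17 = n - 17 = -17 + n$)
$Z + v{\left(-50,18 \right)} = -672 + \left(-17 + 18\right) = -672 + 1 = -671$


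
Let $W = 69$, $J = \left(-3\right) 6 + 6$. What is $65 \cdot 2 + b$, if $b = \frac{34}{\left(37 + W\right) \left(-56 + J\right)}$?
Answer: $\frac{27559}{212} \approx 130.0$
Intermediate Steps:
$J = -12$ ($J = -18 + 6 = -12$)
$b = - \frac{1}{212}$ ($b = \frac{34}{\left(37 + 69\right) \left(-56 - 12\right)} = \frac{34}{106 \left(-68\right)} = \frac{34}{-7208} = 34 \left(- \frac{1}{7208}\right) = - \frac{1}{212} \approx -0.004717$)
$65 \cdot 2 + b = 65 \cdot 2 - \frac{1}{212} = 130 - \frac{1}{212} = \frac{27559}{212}$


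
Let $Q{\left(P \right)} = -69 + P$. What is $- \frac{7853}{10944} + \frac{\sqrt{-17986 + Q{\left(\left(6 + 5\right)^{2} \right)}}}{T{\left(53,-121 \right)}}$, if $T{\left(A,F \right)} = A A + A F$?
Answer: $- \frac{7853}{10944} - \frac{7 i \sqrt{366}}{3604} \approx -0.71756 - 0.037158 i$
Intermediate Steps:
$T{\left(A,F \right)} = A^{2} + A F$
$- \frac{7853}{10944} + \frac{\sqrt{-17986 + Q{\left(\left(6 + 5\right)^{2} \right)}}}{T{\left(53,-121 \right)}} = - \frac{7853}{10944} + \frac{\sqrt{-17986 - \left(69 - \left(6 + 5\right)^{2}\right)}}{53 \left(53 - 121\right)} = \left(-7853\right) \frac{1}{10944} + \frac{\sqrt{-17986 - \left(69 - 11^{2}\right)}}{53 \left(-68\right)} = - \frac{7853}{10944} + \frac{\sqrt{-17986 + \left(-69 + 121\right)}}{-3604} = - \frac{7853}{10944} + \sqrt{-17986 + 52} \left(- \frac{1}{3604}\right) = - \frac{7853}{10944} + \sqrt{-17934} \left(- \frac{1}{3604}\right) = - \frac{7853}{10944} + 7 i \sqrt{366} \left(- \frac{1}{3604}\right) = - \frac{7853}{10944} - \frac{7 i \sqrt{366}}{3604}$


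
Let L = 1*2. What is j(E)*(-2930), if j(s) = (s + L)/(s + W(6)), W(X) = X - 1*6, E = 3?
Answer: -14650/3 ≈ -4883.3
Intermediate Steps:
W(X) = -6 + X (W(X) = X - 6 = -6 + X)
L = 2
j(s) = (2 + s)/s (j(s) = (s + 2)/(s + (-6 + 6)) = (2 + s)/(s + 0) = (2 + s)/s)
j(E)*(-2930) = ((2 + 3)/3)*(-2930) = ((⅓)*5)*(-2930) = (5/3)*(-2930) = -14650/3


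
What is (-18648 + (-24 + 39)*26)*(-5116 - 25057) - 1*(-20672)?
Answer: 550919306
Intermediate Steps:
(-18648 + (-24 + 39)*26)*(-5116 - 25057) - 1*(-20672) = (-18648 + 15*26)*(-30173) + 20672 = (-18648 + 390)*(-30173) + 20672 = -18258*(-30173) + 20672 = 550898634 + 20672 = 550919306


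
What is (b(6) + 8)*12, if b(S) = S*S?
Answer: 528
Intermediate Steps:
b(S) = S**2
(b(6) + 8)*12 = (6**2 + 8)*12 = (36 + 8)*12 = 44*12 = 528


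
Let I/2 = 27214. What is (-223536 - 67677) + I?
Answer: -236785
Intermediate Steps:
I = 54428 (I = 2*27214 = 54428)
(-223536 - 67677) + I = (-223536 - 67677) + 54428 = -291213 + 54428 = -236785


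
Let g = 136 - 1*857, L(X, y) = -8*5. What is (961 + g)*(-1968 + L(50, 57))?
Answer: -481920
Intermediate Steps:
L(X, y) = -40
g = -721 (g = 136 - 857 = -721)
(961 + g)*(-1968 + L(50, 57)) = (961 - 721)*(-1968 - 40) = 240*(-2008) = -481920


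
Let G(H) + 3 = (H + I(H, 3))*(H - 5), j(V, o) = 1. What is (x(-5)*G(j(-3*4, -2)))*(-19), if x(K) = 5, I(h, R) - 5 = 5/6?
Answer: 8645/3 ≈ 2881.7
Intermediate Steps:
I(h, R) = 35/6 (I(h, R) = 5 + 5/6 = 35/6)
G(H) = -3 + (-5 + H)*(35/6 + H) (G(H) = -3 + (H + 35/6)*(H - 5) = -3 + (35/6 + H)*(-5 + H) = -3 + (-5 + H)*(35/6 + H))
(x(-5)*G(j(-3*4, -2)))*(-19) = (5*(-193/6 + 1**2 + (5/6)*1))*(-19) = (5*(-193/6 + 1 + 5/6))*(-19) = (5*(-91/3))*(-19) = -455/3*(-19) = 8645/3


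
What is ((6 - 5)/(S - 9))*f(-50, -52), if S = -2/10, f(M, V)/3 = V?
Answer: 390/23 ≈ 16.957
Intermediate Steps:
f(M, V) = 3*V
S = -1/5 (S = -2*1/10 = -1/5 ≈ -0.20000)
((6 - 5)/(S - 9))*f(-50, -52) = ((6 - 5)/(-1/5 - 9))*(3*(-52)) = (1/(-46/5))*(-156) = (1*(-5/46))*(-156) = -5/46*(-156) = 390/23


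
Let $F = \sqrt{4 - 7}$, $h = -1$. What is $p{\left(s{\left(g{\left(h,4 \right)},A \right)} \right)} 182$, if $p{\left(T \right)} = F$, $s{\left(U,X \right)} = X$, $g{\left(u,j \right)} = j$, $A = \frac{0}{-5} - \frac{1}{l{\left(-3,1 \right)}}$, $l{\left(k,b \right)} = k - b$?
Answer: $182 i \sqrt{3} \approx 315.23 i$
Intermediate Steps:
$A = \frac{1}{4}$ ($A = \frac{0}{-5} - \frac{1}{-3 - 1} = 0 \left(- \frac{1}{5}\right) - \frac{1}{-3 - 1} = 0 - \frac{1}{-4} = 0 - - \frac{1}{4} = 0 + \frac{1}{4} = \frac{1}{4} \approx 0.25$)
$F = i \sqrt{3}$ ($F = \sqrt{-3} = i \sqrt{3} \approx 1.732 i$)
$p{\left(T \right)} = i \sqrt{3}$
$p{\left(s{\left(g{\left(h,4 \right)},A \right)} \right)} 182 = i \sqrt{3} \cdot 182 = 182 i \sqrt{3}$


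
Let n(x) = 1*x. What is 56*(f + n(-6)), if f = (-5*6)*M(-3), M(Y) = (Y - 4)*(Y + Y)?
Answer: -70896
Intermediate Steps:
n(x) = x
M(Y) = 2*Y*(-4 + Y) (M(Y) = (-4 + Y)*(2*Y) = 2*Y*(-4 + Y))
f = -1260 (f = (-5*6)*(2*(-3)*(-4 - 3)) = -60*(-3)*(-7) = -30*42 = -1260)
56*(f + n(-6)) = 56*(-1260 - 6) = 56*(-1266) = -70896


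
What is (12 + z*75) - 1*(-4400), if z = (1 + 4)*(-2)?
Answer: 3662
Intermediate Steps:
z = -10 (z = 5*(-2) = -10)
(12 + z*75) - 1*(-4400) = (12 - 10*75) - 1*(-4400) = (12 - 750) + 4400 = -738 + 4400 = 3662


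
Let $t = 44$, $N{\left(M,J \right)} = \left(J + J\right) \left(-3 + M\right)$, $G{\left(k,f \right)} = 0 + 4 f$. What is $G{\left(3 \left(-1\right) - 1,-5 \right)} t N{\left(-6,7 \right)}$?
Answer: $110880$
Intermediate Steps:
$G{\left(k,f \right)} = 4 f$
$N{\left(M,J \right)} = 2 J \left(-3 + M\right)$
$G{\left(3 \left(-1\right) - 1,-5 \right)} t N{\left(-6,7 \right)} = 4 \left(-5\right) 44 \cdot 2 \cdot 7 \left(-3 - 6\right) = \left(-20\right) 44 \cdot 2 \cdot 7 \left(-9\right) = \left(-880\right) \left(-126\right) = 110880$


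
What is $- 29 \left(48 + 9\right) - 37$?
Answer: $-1690$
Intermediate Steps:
$- 29 \left(48 + 9\right) - 37 = \left(-29\right) 57 - 37 = -1653 - 37 = -1690$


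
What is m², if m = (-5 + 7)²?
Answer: 16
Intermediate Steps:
m = 4 (m = 2² = 4)
m² = 4² = 16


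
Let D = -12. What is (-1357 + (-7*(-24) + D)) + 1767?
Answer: 566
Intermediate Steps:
(-1357 + (-7*(-24) + D)) + 1767 = (-1357 + (-7*(-24) - 12)) + 1767 = (-1357 + (168 - 12)) + 1767 = (-1357 + 156) + 1767 = -1201 + 1767 = 566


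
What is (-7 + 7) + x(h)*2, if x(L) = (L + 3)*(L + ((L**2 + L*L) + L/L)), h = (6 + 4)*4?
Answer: 278726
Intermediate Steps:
h = 40 (h = 10*4 = 40)
x(L) = (3 + L)*(1 + L + 2*L**2) (x(L) = (3 + L)*(L + ((L**2 + L**2) + 1)) = (3 + L)*(L + (2*L**2 + 1)) = (3 + L)*(L + (1 + 2*L**2)) = (3 + L)*(1 + L + 2*L**2))
(-7 + 7) + x(h)*2 = (-7 + 7) + (3 + 2*40**3 + 4*40 + 7*40**2)*2 = 0 + (3 + 2*64000 + 160 + 7*1600)*2 = 0 + (3 + 128000 + 160 + 11200)*2 = 0 + 139363*2 = 0 + 278726 = 278726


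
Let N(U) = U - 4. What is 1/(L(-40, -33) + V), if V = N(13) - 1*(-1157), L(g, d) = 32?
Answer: 1/1198 ≈ 0.00083472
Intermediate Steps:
N(U) = -4 + U
V = 1166 (V = (-4 + 13) - 1*(-1157) = 9 + 1157 = 1166)
1/(L(-40, -33) + V) = 1/(32 + 1166) = 1/1198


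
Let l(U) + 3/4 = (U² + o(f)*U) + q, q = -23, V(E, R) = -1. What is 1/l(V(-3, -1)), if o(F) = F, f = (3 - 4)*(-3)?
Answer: -4/103 ≈ -0.038835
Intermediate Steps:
f = 3 (f = -1*(-3) = 3)
l(U) = -95/4 + U² + 3*U (l(U) = -¾ + ((U² + 3*U) - 23) = -¾ + (-23 + U² + 3*U) = -95/4 + U² + 3*U)
1/l(V(-3, -1)) = 1/(-95/4 + (-1)² + 3*(-1)) = 1/(-95/4 + 1 - 3) = 1/(-103/4) = -4/103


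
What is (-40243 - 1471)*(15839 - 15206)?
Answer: -26404962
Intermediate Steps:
(-40243 - 1471)*(15839 - 15206) = -41714*633 = -26404962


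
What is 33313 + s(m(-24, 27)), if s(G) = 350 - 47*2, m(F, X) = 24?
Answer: 33569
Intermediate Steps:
s(G) = 256 (s(G) = 350 - 94 = 256)
33313 + s(m(-24, 27)) = 33313 + 256 = 33569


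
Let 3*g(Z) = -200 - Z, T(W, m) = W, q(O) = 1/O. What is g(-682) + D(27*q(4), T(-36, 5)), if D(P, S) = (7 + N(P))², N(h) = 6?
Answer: 989/3 ≈ 329.67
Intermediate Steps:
D(P, S) = 169 (D(P, S) = (7 + 6)² = 13² = 169)
g(Z) = -200/3 - Z/3 (g(Z) = (-200 - Z)/3 = -200/3 - Z/3)
g(-682) + D(27*q(4), T(-36, 5)) = (-200/3 - ⅓*(-682)) + 169 = (-200/3 + 682/3) + 169 = 482/3 + 169 = 989/3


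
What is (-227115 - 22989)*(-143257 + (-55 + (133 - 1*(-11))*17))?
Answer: 35230649856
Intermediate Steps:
(-227115 - 22989)*(-143257 + (-55 + (133 - 1*(-11))*17)) = -250104*(-143257 + (-55 + (133 + 11)*17)) = -250104*(-143257 + (-55 + 144*17)) = -250104*(-143257 + (-55 + 2448)) = -250104*(-143257 + 2393) = -250104*(-140864) = 35230649856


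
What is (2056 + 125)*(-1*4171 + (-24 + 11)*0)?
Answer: -9096951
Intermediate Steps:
(2056 + 125)*(-1*4171 + (-24 + 11)*0) = 2181*(-4171 - 13*0) = 2181*(-4171 + 0) = 2181*(-4171) = -9096951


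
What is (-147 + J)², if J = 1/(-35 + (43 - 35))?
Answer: 15760900/729 ≈ 21620.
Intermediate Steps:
J = -1/27 (J = 1/(-35 + 8) = 1/(-27) = -1/27 ≈ -0.037037)
(-147 + J)² = (-147 - 1/27)² = (-3970/27)² = 15760900/729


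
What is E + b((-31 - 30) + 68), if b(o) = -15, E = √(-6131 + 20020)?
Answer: -15 + √13889 ≈ 102.85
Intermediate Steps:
E = √13889 ≈ 117.85
E + b((-31 - 30) + 68) = √13889 - 15 = -15 + √13889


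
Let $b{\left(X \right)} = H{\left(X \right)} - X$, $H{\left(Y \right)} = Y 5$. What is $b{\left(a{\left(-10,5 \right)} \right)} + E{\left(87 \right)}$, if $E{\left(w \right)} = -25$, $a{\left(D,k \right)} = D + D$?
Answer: $-105$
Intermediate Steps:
$H{\left(Y \right)} = 5 Y$
$a{\left(D,k \right)} = 2 D$
$b{\left(X \right)} = 4 X$ ($b{\left(X \right)} = 5 X - X = 4 X$)
$b{\left(a{\left(-10,5 \right)} \right)} + E{\left(87 \right)} = 4 \cdot 2 \left(-10\right) - 25 = 4 \left(-20\right) - 25 = -80 - 25 = -105$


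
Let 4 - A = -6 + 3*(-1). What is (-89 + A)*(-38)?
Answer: 2888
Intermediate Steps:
A = 13 (A = 4 - (-6 + 3*(-1)) = 4 - (-6 - 3) = 4 - 1*(-9) = 4 + 9 = 13)
(-89 + A)*(-38) = (-89 + 13)*(-38) = -76*(-38) = 2888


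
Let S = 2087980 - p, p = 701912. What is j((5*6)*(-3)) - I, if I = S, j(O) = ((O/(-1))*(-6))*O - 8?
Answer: -1337476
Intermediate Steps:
S = 1386068 (S = 2087980 - 1*701912 = 2087980 - 701912 = 1386068)
j(O) = -8 + 6*O² (j(O) = ((O*(-1))*(-6))*O - 8 = (-O*(-6))*O - 8 = (6*O)*O - 8 = 6*O² - 8 = -8 + 6*O²)
I = 1386068
j((5*6)*(-3)) - I = (-8 + 6*((5*6)*(-3))²) - 1*1386068 = (-8 + 6*(30*(-3))²) - 1386068 = (-8 + 6*(-90)²) - 1386068 = (-8 + 6*8100) - 1386068 = (-8 + 48600) - 1386068 = 48592 - 1386068 = -1337476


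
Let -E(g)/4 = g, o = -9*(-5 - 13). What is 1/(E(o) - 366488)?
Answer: -1/367136 ≈ -2.7238e-6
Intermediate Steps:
o = 162 (o = -9*(-18) = 162)
E(g) = -4*g
1/(E(o) - 366488) = 1/(-4*162 - 366488) = 1/(-648 - 366488) = 1/(-367136) = -1/367136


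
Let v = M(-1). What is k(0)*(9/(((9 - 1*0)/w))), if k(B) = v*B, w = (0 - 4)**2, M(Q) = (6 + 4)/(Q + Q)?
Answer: 0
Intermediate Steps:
M(Q) = 5/Q (M(Q) = 10/((2*Q)) = 10*(1/(2*Q)) = 5/Q)
w = 16 (w = (-4)**2 = 16)
v = -5 (v = 5/(-1) = 5*(-1) = -5)
k(B) = -5*B
k(0)*(9/(((9 - 1*0)/w))) = (-5*0)*(9/(((9 - 1*0)/16))) = 0*(9/(((9 + 0)*(1/16)))) = 0*(9/((9*(1/16)))) = 0*(9/(9/16)) = 0*(9*(16/9)) = 0*16 = 0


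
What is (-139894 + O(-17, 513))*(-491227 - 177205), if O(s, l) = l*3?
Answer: 92480909360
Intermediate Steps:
O(s, l) = 3*l
(-139894 + O(-17, 513))*(-491227 - 177205) = (-139894 + 3*513)*(-491227 - 177205) = (-139894 + 1539)*(-668432) = -138355*(-668432) = 92480909360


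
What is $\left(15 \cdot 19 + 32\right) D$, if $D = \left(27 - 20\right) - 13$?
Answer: $-1902$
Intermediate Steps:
$D = -6$ ($D = 7 - 13 = -6$)
$\left(15 \cdot 19 + 32\right) D = \left(15 \cdot 19 + 32\right) \left(-6\right) = \left(285 + 32\right) \left(-6\right) = 317 \left(-6\right) = -1902$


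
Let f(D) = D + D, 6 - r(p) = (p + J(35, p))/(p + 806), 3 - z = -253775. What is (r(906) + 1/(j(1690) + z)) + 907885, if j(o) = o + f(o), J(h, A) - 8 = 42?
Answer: 25145601877715/27696736 ≈ 9.0789e+5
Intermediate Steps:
z = 253778 (z = 3 - 1*(-253775) = 3 + 253775 = 253778)
J(h, A) = 50 (J(h, A) = 8 + 42 = 50)
r(p) = 6 - (50 + p)/(806 + p) (r(p) = 6 - (p + 50)/(p + 806) = 6 - (50 + p)/(806 + p))
f(D) = 2*D
j(o) = 3*o (j(o) = o + 2*o = 3*o)
(r(906) + 1/(j(1690) + z)) + 907885 = ((4786 + 5*906)/(806 + 906) + 1/(3*1690 + 253778)) + 907885 = ((4786 + 4530)/1712 + 1/(5070 + 253778)) + 907885 = ((1/1712)*9316 + 1/258848) + 907885 = (2329/428 + 1/258848) + 907885 = 150714355/27696736 + 907885 = 25145601877715/27696736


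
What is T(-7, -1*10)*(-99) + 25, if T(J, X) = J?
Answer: 718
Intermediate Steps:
T(-7, -1*10)*(-99) + 25 = -7*(-99) + 25 = 693 + 25 = 718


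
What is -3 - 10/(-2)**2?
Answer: -11/2 ≈ -5.5000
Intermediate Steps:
-3 - 10/(-2)**2 = -3 - 10/4 = -3 + (1/4)*(-10) = -3 - 5/2 = -11/2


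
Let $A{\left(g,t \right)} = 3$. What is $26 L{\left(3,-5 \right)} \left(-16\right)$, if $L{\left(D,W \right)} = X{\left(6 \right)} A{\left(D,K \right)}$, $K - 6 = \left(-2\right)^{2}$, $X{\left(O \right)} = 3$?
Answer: $-3744$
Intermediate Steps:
$K = 10$ ($K = 6 + \left(-2\right)^{2} = 6 + 4 = 10$)
$L{\left(D,W \right)} = 9$ ($L{\left(D,W \right)} = 3 \cdot 3 = 9$)
$26 L{\left(3,-5 \right)} \left(-16\right) = 26 \cdot 9 \left(-16\right) = 234 \left(-16\right) = -3744$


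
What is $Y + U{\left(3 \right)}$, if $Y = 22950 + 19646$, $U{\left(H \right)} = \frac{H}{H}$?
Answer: $42597$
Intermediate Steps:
$U{\left(H \right)} = 1$
$Y = 42596$
$Y + U{\left(3 \right)} = 42596 + 1 = 42597$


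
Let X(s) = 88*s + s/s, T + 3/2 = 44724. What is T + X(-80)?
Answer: 75367/2 ≈ 37684.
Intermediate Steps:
T = 89445/2 (T = -3/2 + 44724 = 89445/2 ≈ 44723.)
X(s) = 1 + 88*s (X(s) = 88*s + 1 = 1 + 88*s)
T + X(-80) = 89445/2 + (1 + 88*(-80)) = 89445/2 + (1 - 7040) = 89445/2 - 7039 = 75367/2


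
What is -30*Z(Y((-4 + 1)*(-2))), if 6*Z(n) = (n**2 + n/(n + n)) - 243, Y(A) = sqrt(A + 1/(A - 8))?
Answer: 1185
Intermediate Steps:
Y(A) = sqrt(A + 1/(-8 + A))
Z(n) = -485/12 + n**2/6 (Z(n) = ((n**2 + n/(n + n)) - 243)/6 = ((n**2 + n/((2*n))) - 243)/6 = ((n**2 + (1/(2*n))*n) - 243)/6 = ((n**2 + 1/2) - 243)/6 = ((1/2 + n**2) - 243)/6 = (-485/2 + n**2)/6 = -485/12 + n**2/6)
-30*Z(Y((-4 + 1)*(-2))) = -30*(-485/12 + (sqrt((1 + ((-4 + 1)*(-2))*(-8 + (-4 + 1)*(-2)))/(-8 + (-4 + 1)*(-2))))**2/6) = -30*(-485/12 + (sqrt((1 + (-3*(-2))*(-8 - 3*(-2)))/(-8 - 3*(-2))))**2/6) = -30*(-485/12 + (sqrt((1 + 6*(-8 + 6))/(-8 + 6)))**2/6) = -30*(-485/12 + (sqrt((1 + 6*(-2))/(-2)))**2/6) = -30*(-485/12 + (sqrt(-(1 - 12)/2))**2/6) = -30*(-485/12 + (sqrt(-1/2*(-11)))**2/6) = -30*(-485/12 + (sqrt(11/2))**2/6) = -30*(-485/12 + (sqrt(22)/2)**2/6) = -30*(-485/12 + (1/6)*(11/2)) = -30*(-485/12 + 11/12) = -30*(-79/2) = 1185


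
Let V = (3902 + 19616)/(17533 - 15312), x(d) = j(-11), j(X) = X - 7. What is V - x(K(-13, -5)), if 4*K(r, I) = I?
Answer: 63496/2221 ≈ 28.589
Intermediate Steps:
j(X) = -7 + X
K(r, I) = I/4
x(d) = -18 (x(d) = -7 - 11 = -18)
V = 23518/2221 ≈ 10.589
V - x(K(-13, -5)) = 23518/2221 - 1*(-18) = 23518/2221 + 18 = 63496/2221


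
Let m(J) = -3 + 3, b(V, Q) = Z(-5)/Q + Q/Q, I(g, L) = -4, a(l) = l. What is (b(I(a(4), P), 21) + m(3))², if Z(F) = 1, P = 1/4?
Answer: 484/441 ≈ 1.0975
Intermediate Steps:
P = ¼ ≈ 0.25000
b(V, Q) = 1 + 1/Q (b(V, Q) = 1/Q + Q/Q = 1/Q + 1 = 1 + 1/Q)
m(J) = 0
(b(I(a(4), P), 21) + m(3))² = ((1 + 21)/21 + 0)² = ((1/21)*22 + 0)² = (22/21 + 0)² = (22/21)² = 484/441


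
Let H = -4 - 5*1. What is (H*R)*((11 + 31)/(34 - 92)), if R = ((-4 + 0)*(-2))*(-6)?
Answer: -9072/29 ≈ -312.83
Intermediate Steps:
H = -9 (H = -4 - 5 = -9)
R = -48 (R = -4*(-2)*(-6) = 8*(-6) = -48)
(H*R)*((11 + 31)/(34 - 92)) = (-9*(-48))*((11 + 31)/(34 - 92)) = 432*(42/(-58)) = 432*(42*(-1/58)) = 432*(-21/29) = -9072/29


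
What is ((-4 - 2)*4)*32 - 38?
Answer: -806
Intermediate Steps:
((-4 - 2)*4)*32 - 38 = -6*4*32 - 38 = -24*32 - 38 = -768 - 38 = -806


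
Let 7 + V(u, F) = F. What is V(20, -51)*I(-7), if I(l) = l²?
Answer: -2842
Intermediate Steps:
V(u, F) = -7 + F
V(20, -51)*I(-7) = (-7 - 51)*(-7)² = -58*49 = -2842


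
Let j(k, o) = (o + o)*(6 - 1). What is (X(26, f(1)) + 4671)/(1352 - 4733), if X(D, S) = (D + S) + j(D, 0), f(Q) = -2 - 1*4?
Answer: -4691/3381 ≈ -1.3875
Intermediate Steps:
j(k, o) = 10*o (j(k, o) = (2*o)*5 = 10*o)
f(Q) = -6 (f(Q) = -2 - 4 = -6)
X(D, S) = D + S (X(D, S) = (D + S) + 10*0 = (D + S) + 0 = D + S)
(X(26, f(1)) + 4671)/(1352 - 4733) = ((26 - 6) + 4671)/(1352 - 4733) = (20 + 4671)/(-3381) = 4691*(-1/3381) = -4691/3381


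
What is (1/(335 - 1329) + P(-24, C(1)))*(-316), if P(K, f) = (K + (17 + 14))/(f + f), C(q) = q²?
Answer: -549524/497 ≈ -1105.7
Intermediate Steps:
P(K, f) = (31 + K)/(2*f) (P(K, f) = (K + 31)/((2*f)) = (31 + K)*(1/(2*f)) = (31 + K)/(2*f))
(1/(335 - 1329) + P(-24, C(1)))*(-316) = (1/(335 - 1329) + (31 - 24)/(2*(1²)))*(-316) = (1/(-994) + (½)*7/1)*(-316) = (-1/994 + (½)*1*7)*(-316) = (-1/994 + 7/2)*(-316) = (1739/497)*(-316) = -549524/497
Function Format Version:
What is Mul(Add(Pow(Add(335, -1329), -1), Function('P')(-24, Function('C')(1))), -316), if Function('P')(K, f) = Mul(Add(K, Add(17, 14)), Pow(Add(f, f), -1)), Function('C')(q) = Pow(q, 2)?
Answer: Rational(-549524, 497) ≈ -1105.7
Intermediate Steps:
Function('P')(K, f) = Mul(Rational(1, 2), Pow(f, -1), Add(31, K)) (Function('P')(K, f) = Mul(Add(K, 31), Pow(Mul(2, f), -1)) = Mul(Add(31, K), Mul(Rational(1, 2), Pow(f, -1))) = Mul(Rational(1, 2), Pow(f, -1), Add(31, K)))
Mul(Add(Pow(Add(335, -1329), -1), Function('P')(-24, Function('C')(1))), -316) = Mul(Add(Pow(Add(335, -1329), -1), Mul(Rational(1, 2), Pow(Pow(1, 2), -1), Add(31, -24))), -316) = Mul(Add(Pow(-994, -1), Mul(Rational(1, 2), Pow(1, -1), 7)), -316) = Mul(Add(Rational(-1, 994), Mul(Rational(1, 2), 1, 7)), -316) = Mul(Add(Rational(-1, 994), Rational(7, 2)), -316) = Mul(Rational(1739, 497), -316) = Rational(-549524, 497)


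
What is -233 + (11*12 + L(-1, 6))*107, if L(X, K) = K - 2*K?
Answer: 13249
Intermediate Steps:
L(X, K) = -K
-233 + (11*12 + L(-1, 6))*107 = -233 + (11*12 - 1*6)*107 = -233 + (132 - 6)*107 = -233 + 126*107 = -233 + 13482 = 13249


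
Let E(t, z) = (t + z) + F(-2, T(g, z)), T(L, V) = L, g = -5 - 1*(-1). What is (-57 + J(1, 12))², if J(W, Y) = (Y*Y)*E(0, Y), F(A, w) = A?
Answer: 1912689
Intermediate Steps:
g = -4 (g = -5 + 1 = -4)
E(t, z) = -2 + t + z (E(t, z) = (t + z) - 2 = -2 + t + z)
J(W, Y) = Y²*(-2 + Y) (J(W, Y) = (Y*Y)*(-2 + 0 + Y) = Y²*(-2 + Y))
(-57 + J(1, 12))² = (-57 + 12²*(-2 + 12))² = (-57 + 144*10)² = (-57 + 1440)² = 1383² = 1912689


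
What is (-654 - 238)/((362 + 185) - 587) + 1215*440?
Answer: 5346223/10 ≈ 5.3462e+5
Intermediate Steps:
(-654 - 238)/((362 + 185) - 587) + 1215*440 = -892/(547 - 587) + 534600 = -892/(-40) + 534600 = -892*(-1/40) + 534600 = 223/10 + 534600 = 5346223/10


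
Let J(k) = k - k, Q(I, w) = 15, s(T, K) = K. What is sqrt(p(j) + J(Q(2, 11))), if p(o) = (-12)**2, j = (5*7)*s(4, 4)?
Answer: 12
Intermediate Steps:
J(k) = 0
j = 140 (j = (5*7)*4 = 35*4 = 140)
p(o) = 144
sqrt(p(j) + J(Q(2, 11))) = sqrt(144 + 0) = sqrt(144) = 12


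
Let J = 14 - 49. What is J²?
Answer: 1225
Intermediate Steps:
J = -35
J² = (-35)² = 1225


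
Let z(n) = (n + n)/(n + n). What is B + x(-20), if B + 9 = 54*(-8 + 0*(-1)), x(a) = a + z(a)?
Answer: -460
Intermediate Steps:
z(n) = 1 (z(n) = (2*n)/((2*n)) = (2*n)*(1/(2*n)) = 1)
x(a) = 1 + a (x(a) = a + 1 = 1 + a)
B = -441 (B = -9 + 54*(-8 + 0*(-1)) = -9 + 54*(-8 + 0) = -9 + 54*(-8) = -9 - 432 = -441)
B + x(-20) = -441 + (1 - 20) = -441 - 19 = -460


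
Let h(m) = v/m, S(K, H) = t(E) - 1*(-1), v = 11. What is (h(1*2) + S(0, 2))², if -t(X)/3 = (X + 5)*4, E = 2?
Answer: 24025/4 ≈ 6006.3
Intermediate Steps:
t(X) = -60 - 12*X (t(X) = -3*(X + 5)*4 = -3*(5 + X)*4 = -3*(20 + 4*X) = -60 - 12*X)
S(K, H) = -83 (S(K, H) = (-60 - 12*2) - 1*(-1) = (-60 - 24) + 1 = -84 + 1 = -83)
h(m) = 11/m
(h(1*2) + S(0, 2))² = (11/((1*2)) - 83)² = (11/2 - 83)² = (-155/2)² = 24025/4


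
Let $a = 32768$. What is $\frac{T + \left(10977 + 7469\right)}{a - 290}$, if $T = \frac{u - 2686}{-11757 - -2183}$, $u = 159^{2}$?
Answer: $\frac{58859803}{103648124} \approx 0.56788$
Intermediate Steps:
$u = 25281$
$T = - \frac{22595}{9574}$ ($T = \frac{25281 - 2686}{-11757 - -2183} = \frac{22595}{-11757 + 2183} = \frac{22595}{-9574} = 22595 \left(- \frac{1}{9574}\right) = - \frac{22595}{9574} \approx -2.36$)
$\frac{T + \left(10977 + 7469\right)}{a - 290} = \frac{- \frac{22595}{9574} + \left(10977 + 7469\right)}{32768 - 290} = \frac{- \frac{22595}{9574} + 18446}{32478} = \frac{176579409}{9574} \cdot \frac{1}{32478} = \frac{58859803}{103648124}$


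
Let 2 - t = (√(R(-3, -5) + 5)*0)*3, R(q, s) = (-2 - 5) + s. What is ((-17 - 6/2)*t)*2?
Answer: -80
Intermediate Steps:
R(q, s) = -7 + s
t = 2 (t = 2 - √((-7 - 5) + 5)*0*3 = 2 - √(-12 + 5)*0*3 = 2 - √(-7)*0*3 = 2 - (I*√7)*0*3 = 2 - 0*3 = 2 - 1*0 = 2 + 0 = 2)
((-17 - 6/2)*t)*2 = ((-17 - 6/2)*2)*2 = ((-17 - 1*3)*2)*2 = ((-17 - 3)*2)*2 = -20*2*2 = -40*2 = -80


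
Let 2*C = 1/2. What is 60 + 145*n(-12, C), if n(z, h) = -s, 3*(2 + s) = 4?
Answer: 470/3 ≈ 156.67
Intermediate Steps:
s = -⅔ (s = -2 + (⅓)*4 = -2 + 4/3 = -⅔ ≈ -0.66667)
C = ¼ (C = (½)/2 = (½)*(½) = ¼ ≈ 0.25000)
n(z, h) = ⅔ (n(z, h) = -1*(-⅔) = ⅔)
60 + 145*n(-12, C) = 60 + 145*(⅔) = 60 + 290/3 = 470/3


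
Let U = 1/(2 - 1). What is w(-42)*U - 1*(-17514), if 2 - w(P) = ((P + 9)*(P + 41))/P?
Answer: 245235/14 ≈ 17517.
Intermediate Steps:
w(P) = 2 - (9 + P)*(41 + P)/P (w(P) = 2 - (P + 9)*(P + 41)/P = 2 - (9 + P)*(41 + P)/P)
U = 1 (U = 1/1 = 1)
w(-42)*U - 1*(-17514) = (-48 - 1*(-42) - 369/(-42))*1 - 1*(-17514) = (-48 + 42 - 369*(-1/42))*1 + 17514 = (-48 + 42 + 123/14)*1 + 17514 = (39/14)*1 + 17514 = 39/14 + 17514 = 245235/14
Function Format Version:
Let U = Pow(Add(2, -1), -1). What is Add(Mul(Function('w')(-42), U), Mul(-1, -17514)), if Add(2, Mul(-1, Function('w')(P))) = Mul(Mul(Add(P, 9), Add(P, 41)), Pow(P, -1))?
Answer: Rational(245235, 14) ≈ 17517.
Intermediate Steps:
Function('w')(P) = Add(2, Mul(-1, Pow(P, -1), Add(9, P), Add(41, P))) (Function('w')(P) = Add(2, Mul(-1, Mul(Mul(Add(P, 9), Add(P, 41)), Pow(P, -1)))) = Add(2, Mul(-1, Mul(Mul(Add(9, P), Add(41, P)), Pow(P, -1)))) = Add(2, Mul(-1, Mul(Pow(P, -1), Add(9, P), Add(41, P)))) = Add(2, Mul(-1, Pow(P, -1), Add(9, P), Add(41, P))))
U = 1 (U = Pow(1, -1) = 1)
Add(Mul(Function('w')(-42), U), Mul(-1, -17514)) = Add(Mul(Add(-48, Mul(-1, -42), Mul(-369, Pow(-42, -1))), 1), Mul(-1, -17514)) = Add(Mul(Add(-48, 42, Mul(-369, Rational(-1, 42))), 1), 17514) = Add(Mul(Add(-48, 42, Rational(123, 14)), 1), 17514) = Add(Mul(Rational(39, 14), 1), 17514) = Add(Rational(39, 14), 17514) = Rational(245235, 14)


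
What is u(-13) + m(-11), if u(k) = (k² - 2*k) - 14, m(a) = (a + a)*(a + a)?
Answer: 665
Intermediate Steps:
m(a) = 4*a² (m(a) = (2*a)*(2*a) = 4*a²)
u(k) = -14 + k² - 2*k
u(-13) + m(-11) = (-14 + (-13)² - 2*(-13)) + 4*(-11)² = (-14 + 169 + 26) + 4*121 = 181 + 484 = 665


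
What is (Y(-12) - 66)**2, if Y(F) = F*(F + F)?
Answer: 49284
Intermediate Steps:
Y(F) = 2*F**2 (Y(F) = F*(2*F) = 2*F**2)
(Y(-12) - 66)**2 = (2*(-12)**2 - 66)**2 = (2*144 - 66)**2 = (288 - 66)**2 = 222**2 = 49284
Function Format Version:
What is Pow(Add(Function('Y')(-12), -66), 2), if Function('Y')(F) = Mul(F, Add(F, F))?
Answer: 49284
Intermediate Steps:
Function('Y')(F) = Mul(2, Pow(F, 2)) (Function('Y')(F) = Mul(F, Mul(2, F)) = Mul(2, Pow(F, 2)))
Pow(Add(Function('Y')(-12), -66), 2) = Pow(Add(Mul(2, Pow(-12, 2)), -66), 2) = Pow(Add(Mul(2, 144), -66), 2) = Pow(Add(288, -66), 2) = Pow(222, 2) = 49284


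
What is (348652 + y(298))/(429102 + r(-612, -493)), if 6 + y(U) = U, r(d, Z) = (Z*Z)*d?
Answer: -174472/74158443 ≈ -0.0023527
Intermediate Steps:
r(d, Z) = d*Z² (r(d, Z) = Z²*d = d*Z²)
y(U) = -6 + U
(348652 + y(298))/(429102 + r(-612, -493)) = (348652 + (-6 + 298))/(429102 - 612*(-493)²) = (348652 + 292)/(429102 - 612*243049) = 348944/(429102 - 148745988) = 348944/(-148316886) = 348944*(-1/148316886) = -174472/74158443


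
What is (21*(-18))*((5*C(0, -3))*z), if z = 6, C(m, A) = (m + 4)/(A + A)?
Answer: 7560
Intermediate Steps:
C(m, A) = (4 + m)/(2*A) (C(m, A) = (4 + m)/((2*A)) = (4 + m)*(1/(2*A)) = (4 + m)/(2*A))
(21*(-18))*((5*C(0, -3))*z) = (21*(-18))*((5*((½)*(4 + 0)/(-3)))*6) = -378*5*((½)*(-⅓)*4)*6 = -378*5*(-⅔)*6 = -(-1260)*6 = -378*(-20) = 7560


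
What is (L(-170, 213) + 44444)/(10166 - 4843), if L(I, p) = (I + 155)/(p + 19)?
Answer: 10310993/1234936 ≈ 8.3494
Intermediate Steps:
L(I, p) = (155 + I)/(19 + p)
(L(-170, 213) + 44444)/(10166 - 4843) = ((155 - 170)/(19 + 213) + 44444)/(10166 - 4843) = (-15/232 + 44444)/5323 = ((1/232)*(-15) + 44444)*(1/5323) = (-15/232 + 44444)*(1/5323) = (10310993/232)*(1/5323) = 10310993/1234936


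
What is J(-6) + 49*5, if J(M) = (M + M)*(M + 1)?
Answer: 305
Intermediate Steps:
J(M) = 2*M*(1 + M) (J(M) = (2*M)*(1 + M) = 2*M*(1 + M))
J(-6) + 49*5 = 2*(-6)*(1 - 6) + 49*5 = 2*(-6)*(-5) + 245 = 60 + 245 = 305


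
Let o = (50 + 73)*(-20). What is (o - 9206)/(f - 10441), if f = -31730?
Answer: 11666/42171 ≈ 0.27664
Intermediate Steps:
o = -2460 (o = 123*(-20) = -2460)
(o - 9206)/(f - 10441) = (-2460 - 9206)/(-31730 - 10441) = -11666/(-42171) = -11666*(-1/42171) = 11666/42171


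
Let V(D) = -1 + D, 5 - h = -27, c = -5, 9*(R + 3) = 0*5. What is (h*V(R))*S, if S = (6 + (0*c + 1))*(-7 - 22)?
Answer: 25984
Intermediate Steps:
R = -3 (R = -3 + (0*5)/9 = -3 + (⅑)*0 = -3 + 0 = -3)
h = 32 (h = 5 - 1*(-27) = 5 + 27 = 32)
S = -203 (S = (6 + (0*(-5) + 1))*(-7 - 22) = (6 + (0 + 1))*(-29) = (6 + 1)*(-29) = 7*(-29) = -203)
(h*V(R))*S = (32*(-1 - 3))*(-203) = (32*(-4))*(-203) = -128*(-203) = 25984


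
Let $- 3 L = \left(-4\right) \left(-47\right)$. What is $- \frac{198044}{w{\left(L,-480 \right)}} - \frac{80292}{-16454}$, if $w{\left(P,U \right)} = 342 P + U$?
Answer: $\frac{57022435}{4097046} \approx 13.918$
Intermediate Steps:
$L = - \frac{188}{3}$ ($L = - \frac{\left(-4\right) \left(-47\right)}{3} = \left(- \frac{1}{3}\right) 188 = - \frac{188}{3} \approx -62.667$)
$w{\left(P,U \right)} = U + 342 P$
$- \frac{198044}{w{\left(L,-480 \right)}} - \frac{80292}{-16454} = - \frac{198044}{-480 + 342 \left(- \frac{188}{3}\right)} - \frac{80292}{-16454} = - \frac{198044}{-480 - 21432} - - \frac{40146}{8227} = - \frac{198044}{-21912} + \frac{40146}{8227} = \left(-198044\right) \left(- \frac{1}{21912}\right) + \frac{40146}{8227} = \frac{4501}{498} + \frac{40146}{8227} = \frac{57022435}{4097046}$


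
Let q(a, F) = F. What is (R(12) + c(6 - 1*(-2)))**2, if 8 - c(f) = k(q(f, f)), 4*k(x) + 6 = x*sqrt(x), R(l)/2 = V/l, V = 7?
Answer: 1312/9 - 256*sqrt(2)/3 ≈ 25.098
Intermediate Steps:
R(l) = 14/l (R(l) = 2*(7/l) = 14/l)
k(x) = -3/2 + x**(3/2)/4 (k(x) = -3/2 + (x*sqrt(x))/4 = -3/2 + x**(3/2)/4)
c(f) = 19/2 - f**(3/2)/4 (c(f) = 8 - (-3/2 + f**(3/2)/4) = 8 + (3/2 - f**(3/2)/4) = 19/2 - f**(3/2)/4)
(R(12) + c(6 - 1*(-2)))**2 = (14/12 + (19/2 - (6 - 1*(-2))**(3/2)/4))**2 = (14*(1/12) + (19/2 - (6 + 2)**(3/2)/4))**2 = (7/6 + (19/2 - 4*sqrt(2)))**2 = (32/3 - 4*sqrt(2))**2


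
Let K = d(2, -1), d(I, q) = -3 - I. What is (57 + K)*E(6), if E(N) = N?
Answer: 312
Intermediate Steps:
K = -5 (K = -3 - 1*2 = -3 - 2 = -5)
(57 + K)*E(6) = (57 - 5)*6 = 52*6 = 312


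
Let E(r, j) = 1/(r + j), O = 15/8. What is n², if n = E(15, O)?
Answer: 64/18225 ≈ 0.0035117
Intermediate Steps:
O = 15/8 (O = 15*(⅛) = 15/8 ≈ 1.8750)
E(r, j) = 1/(j + r)
n = 8/135 (n = 1/(15/8 + 15) = 1/(135/8) = 8/135 ≈ 0.059259)
n² = (8/135)² = 64/18225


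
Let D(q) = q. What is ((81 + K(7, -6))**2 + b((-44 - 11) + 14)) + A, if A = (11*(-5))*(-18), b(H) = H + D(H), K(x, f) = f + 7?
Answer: 7632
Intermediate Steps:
K(x, f) = 7 + f
b(H) = 2*H (b(H) = H + H = 2*H)
A = 990 (A = -55*(-18) = 990)
((81 + K(7, -6))**2 + b((-44 - 11) + 14)) + A = ((81 + (7 - 6))**2 + 2*((-44 - 11) + 14)) + 990 = ((81 + 1)**2 + 2*(-55 + 14)) + 990 = (82**2 + 2*(-41)) + 990 = (6724 - 82) + 990 = 6642 + 990 = 7632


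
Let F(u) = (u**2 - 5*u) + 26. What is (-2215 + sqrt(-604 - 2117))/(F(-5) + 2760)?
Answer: -2215/2836 + I*sqrt(2721)/2836 ≈ -0.78103 + 0.018393*I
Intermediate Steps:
F(u) = 26 + u**2 - 5*u
(-2215 + sqrt(-604 - 2117))/(F(-5) + 2760) = (-2215 + sqrt(-604 - 2117))/((26 + (-5)**2 - 5*(-5)) + 2760) = (-2215 + sqrt(-2721))/((26 + 25 + 25) + 2760) = (-2215 + I*sqrt(2721))/(76 + 2760) = (-2215 + I*sqrt(2721))/2836 = (-2215 + I*sqrt(2721))*(1/2836) = -2215/2836 + I*sqrt(2721)/2836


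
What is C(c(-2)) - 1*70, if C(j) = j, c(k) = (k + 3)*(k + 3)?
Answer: -69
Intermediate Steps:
c(k) = (3 + k)² (c(k) = (3 + k)*(3 + k) = (3 + k)²)
C(c(-2)) - 1*70 = (3 - 2)² - 1*70 = 1² - 70 = 1 - 70 = -69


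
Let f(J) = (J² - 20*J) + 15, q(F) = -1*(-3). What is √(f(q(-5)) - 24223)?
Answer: I*√24259 ≈ 155.75*I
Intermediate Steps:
q(F) = 3
f(J) = 15 + J² - 20*J
√(f(q(-5)) - 24223) = √((15 + 3² - 20*3) - 24223) = √((15 + 9 - 60) - 24223) = √(-36 - 24223) = √(-24259) = I*√24259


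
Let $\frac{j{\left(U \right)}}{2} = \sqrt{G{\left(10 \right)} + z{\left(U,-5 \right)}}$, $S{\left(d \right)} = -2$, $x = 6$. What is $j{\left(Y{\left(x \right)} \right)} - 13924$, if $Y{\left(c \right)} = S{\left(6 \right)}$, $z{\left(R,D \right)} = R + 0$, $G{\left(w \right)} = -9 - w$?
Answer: $-13924 + 2 i \sqrt{21} \approx -13924.0 + 9.1651 i$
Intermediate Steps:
$z{\left(R,D \right)} = R$
$Y{\left(c \right)} = -2$
$j{\left(U \right)} = 2 \sqrt{-19 + U}$ ($j{\left(U \right)} = 2 \sqrt{\left(-9 - 10\right) + U} = 2 \sqrt{-19 + U}$)
$j{\left(Y{\left(x \right)} \right)} - 13924 = 2 \sqrt{-19 - 2} - 13924 = 2 \sqrt{-21} - 13924 = 2 i \sqrt{21} - 13924 = -13924 + 2 i \sqrt{21}$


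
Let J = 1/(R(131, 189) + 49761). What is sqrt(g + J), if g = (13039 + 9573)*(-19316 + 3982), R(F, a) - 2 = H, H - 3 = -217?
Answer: I*sqrt(851263914117670059)/49549 ≈ 18621.0*I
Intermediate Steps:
H = -214 (H = 3 - 217 = -214)
R(F, a) = -212 (R(F, a) = 2 - 214 = -212)
J = 1/49549 (J = 1/(-212 + 49761) = 1/49549 ≈ 2.0182e-5)
g = -346732408 (g = 22612*(-15334) = -346732408)
sqrt(g + J) = sqrt(-346732408 + 1/49549) = sqrt(-17180244083991/49549) = I*sqrt(851263914117670059)/49549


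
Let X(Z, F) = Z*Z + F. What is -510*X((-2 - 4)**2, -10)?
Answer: -655860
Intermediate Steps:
X(Z, F) = F + Z**2 (X(Z, F) = Z**2 + F = F + Z**2)
-510*X((-2 - 4)**2, -10) = -510*(-10 + ((-2 - 4)**2)**2) = -510*(-10 + ((-6)**2)**2) = -510*(-10 + 36**2) = -510*(-10 + 1296) = -510*1286 = -655860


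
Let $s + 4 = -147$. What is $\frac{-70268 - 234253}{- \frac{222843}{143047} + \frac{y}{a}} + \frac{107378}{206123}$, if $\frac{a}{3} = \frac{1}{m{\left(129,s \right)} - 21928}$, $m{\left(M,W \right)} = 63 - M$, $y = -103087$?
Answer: $\frac{34798950278678948483}{66851834575340493251} \approx 0.52054$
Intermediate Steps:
$s = -151$ ($s = -4 - 147 = -151$)
$a = - \frac{3}{21994}$ ($a = \frac{3}{\left(63 - 129\right) - 21928} = \frac{3}{-66 - 21928} = \frac{3}{-21994} = 3 \left(- \frac{1}{21994}\right) = - \frac{3}{21994} \approx -0.0001364$)
$\frac{-70268 - 234253}{- \frac{222843}{143047} + \frac{y}{a}} + \frac{107378}{206123} = \frac{-70268 - 234253}{- \frac{222843}{143047} - \frac{103087}{- \frac{3}{21994}}} + \frac{107378}{206123} = - \frac{304521}{\left(-222843\right) \frac{1}{143047} - - \frac{2267295478}{3}} + 107378 \cdot \frac{1}{206123} = - \frac{304521}{- \frac{222843}{143047} + \frac{2267295478}{3}} + \frac{107378}{206123} = - \frac{304521}{\frac{324329815572937}{429141}} + \frac{107378}{206123} = \left(-304521\right) \frac{429141}{324329815572937} + \frac{107378}{206123} = - \frac{130682446461}{324329815572937} + \frac{107378}{206123} = \frac{34798950278678948483}{66851834575340493251}$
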